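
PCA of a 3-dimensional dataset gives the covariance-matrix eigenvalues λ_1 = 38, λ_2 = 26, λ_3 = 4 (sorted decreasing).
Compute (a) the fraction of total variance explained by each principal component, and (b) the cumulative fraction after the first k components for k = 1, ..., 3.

Step 1 — total variance = trace(Sigma) = Σ λ_i = 38 + 26 + 4 = 68.

Step 2 — fraction explained by component i = λ_i / Σ λ:
  PC1: 38/68 = 0.5588
  PC2: 26/68 = 0.3824
  PC3: 4/68 = 0.0588

Step 3 — cumulative fraction after k components = (λ_1 + ... + λ_k) / Σ λ:
  k = 1: 38/68 = 0.5588
  k = 2: (38 + 26)/68 = 64/68 = 0.9412
  k = 3: (38 + 26 + 4)/68 = 68/68 = 1

Summary (fraction, with percent):

explained: PC1 0.5588 (55.88%), PC2 0.3824 (38.24%), PC3 0.0588 (5.88%);  cumulative: 0.5588, 0.9412, 1


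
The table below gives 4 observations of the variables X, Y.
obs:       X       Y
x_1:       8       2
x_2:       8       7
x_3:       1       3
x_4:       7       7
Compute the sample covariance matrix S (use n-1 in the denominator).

Step 1 — column means:
  mean(X) = (8 + 8 + 1 + 7) / 4 = 24/4 = 6
  mean(Y) = (2 + 7 + 3 + 7) / 4 = 19/4 = 4.75

Step 2 — sample covariance S[i,j] = (1/(n-1)) · Σ_k (x_{k,i} - mean_i) · (x_{k,j} - mean_j), with n-1 = 3.
  S[X,X] = ((2)·(2) + (2)·(2) + (-5)·(-5) + (1)·(1)) / 3 = 34/3 = 11.3333
  S[X,Y] = ((2)·(-2.75) + (2)·(2.25) + (-5)·(-1.75) + (1)·(2.25)) / 3 = 10/3 = 3.3333
  S[Y,Y] = ((-2.75)·(-2.75) + (2.25)·(2.25) + (-1.75)·(-1.75) + (2.25)·(2.25)) / 3 = 20.75/3 = 6.9167

S is symmetric (S[j,i] = S[i,j]). Assembling:

S = [[11.3333, 3.3333],
 [3.3333, 6.9167]]


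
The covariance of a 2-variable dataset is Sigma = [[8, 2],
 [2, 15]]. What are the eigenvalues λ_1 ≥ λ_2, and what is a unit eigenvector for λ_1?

Step 1 — characteristic polynomial of 2×2 Sigma:
  det(Sigma - λI) = λ² - trace · λ + det = 0.
  trace = 8 + 15 = 23, det = 8·15 - (2)² = 116.
Step 2 — discriminant:
  Δ = trace² - 4·det = 529 - 464 = 65.
Step 3 — eigenvalues:
  λ = (trace ± √Δ)/2 = (23 ± 8.0623)/2,
  λ_1 = 15.5311,  λ_2 = 7.4689.

Step 4 — unit eigenvector for λ_1: solve (Sigma - λ_1 I)v = 0. First row:
  (8 - 15.5311)·v_x + (2)·v_y = 0, i.e. (-7.5311)·v_x + (2)·v_y = 0,
  so v ∝ (b, λ_1 - a) = (2, 7.5311) = u.
  ||u|| = √((2)² + (7.5311)²) = √(60.7179) ≈ 7.7922,
  v_1 = u/||u|| ≈ (0.2567, 0.9665) (||v_1|| = 1).

λ_1 = 15.5311,  λ_2 = 7.4689;  v_1 ≈ (0.2567, 0.9665)


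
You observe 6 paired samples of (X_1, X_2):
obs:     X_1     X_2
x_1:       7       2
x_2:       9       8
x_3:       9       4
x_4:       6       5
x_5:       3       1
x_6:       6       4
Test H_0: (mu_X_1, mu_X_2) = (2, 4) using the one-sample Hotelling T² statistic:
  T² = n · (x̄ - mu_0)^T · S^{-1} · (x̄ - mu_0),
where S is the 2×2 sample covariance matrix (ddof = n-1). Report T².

Step 1 — sample mean vector:
  mean(X_1) = (7 + 9 + 9 + 6 + 3 + 6) / 6 = 40/6 = 6.6667
  mean(X_2) = (2 + 8 + 4 + 5 + 1 + 4) / 6 = 24/6 = 4
  x̄ = (6.6667, 4),  deviation x̄ - mu_0 = (6.6667, 4) - (2, 4) = (4.6667, 0).

Step 2 — sample covariance matrix, S[i,j] = (1/(n-1)) · Σ_k (x_{k,i} - mean_i) · (x_{k,j} - mean_j), divisor n-1 = 5:
  S[X_1,X_1] = ((0.3333)·(0.3333) + (2.3333)·(2.3333) + (2.3333)·(2.3333) + (-0.6667)·(-0.6667) + (-3.6667)·(-3.6667) + (-0.6667)·(-0.6667)) / 5 = 25.3333/5 = 5.0667
  S[X_1,X_2] = ((0.3333)·(-2) + (2.3333)·(4) + (2.3333)·(0) + (-0.6667)·(1) + (-3.6667)·(-3) + (-0.6667)·(0)) / 5 = 19/5 = 3.8
  S[X_2,X_2] = ((-2)·(-2) + (4)·(4) + (0)·(0) + (1)·(1) + (-3)·(-3) + (0)·(0)) / 5 = 30/5 = 6
  S = [[5.0667, 3.8],
 [3.8, 6]].

Step 3 — invert S. det(S) = 5.0667·6 - (3.8)² = 15.96.
  S^{-1} = (1/det) · [[d, -b], [-b, a]] = [[0.3759, -0.2381],
 [-0.2381, 0.3175]].

Step 4 — quadratic form (x̄ - mu_0)^T · S^{-1} · (x̄ - mu_0):
  S^{-1} · (x̄ - mu_0) = (1.7544, -1.1111),
  (x̄ - mu_0)^T · [...] = (4.6667)·(1.7544) + (0)·(-1.1111) = 8.1871.

Step 5 — scale by n: T² = 6 · 8.1871 = 49.1228.

T² ≈ 49.1228


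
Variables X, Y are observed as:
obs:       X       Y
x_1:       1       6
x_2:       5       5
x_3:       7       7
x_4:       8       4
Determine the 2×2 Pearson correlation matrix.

Step 1 — column means:
  mean(X) = (1 + 5 + 7 + 8) / 4 = 21/4 = 5.25
  mean(Y) = (6 + 5 + 7 + 4) / 4 = 22/4 = 5.5

Step 2 — sample variances and covariances s[i,j] = (1/(n-1)) · Σ_k (x_{k,i} - mean_i) · (x_{k,j} - mean_j), with n-1 = 3:
  s[X,X] = ((-4.25)·(-4.25) + (-0.25)·(-0.25) + (1.75)·(1.75) + (2.75)·(2.75)) / 3 = 28.75/3 = 9.5833
  s[X,Y] = ((-4.25)·(0.5) + (-0.25)·(-0.5) + (1.75)·(1.5) + (2.75)·(-1.5)) / 3 = -3.5/3 = -1.1667
  s[Y,Y] = ((0.5)·(0.5) + (-0.5)·(-0.5) + (1.5)·(1.5) + (-1.5)·(-1.5)) / 3 = 5/3 = 1.6667
  Sample standard deviations s_i = √(s[i,i]):
  s(X) = √(9.5833) = 3.0957
  s(Y) = √(1.6667) = 1.291

Step 3 — r_{ij} = s_{ij} / (s_i · s_j):
  r[X,X] = 1 (diagonal).
  r[X,Y] = -1.1667 / (3.0957 · 1.291) = -1.1667 / 3.9965 = -0.2919
  r[Y,Y] = 1 (diagonal).

R is symmetric with unit diagonal. Assembling:

R = [[1, -0.2919],
 [-0.2919, 1]]


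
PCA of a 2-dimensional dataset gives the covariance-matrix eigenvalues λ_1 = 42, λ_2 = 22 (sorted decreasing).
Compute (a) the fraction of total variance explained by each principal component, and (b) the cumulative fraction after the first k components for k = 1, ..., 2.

Step 1 — total variance = trace(Sigma) = Σ λ_i = 42 + 22 = 64.

Step 2 — fraction explained by component i = λ_i / Σ λ:
  PC1: 42/64 = 0.6562
  PC2: 22/64 = 0.3438

Step 3 — cumulative fraction after k components = (λ_1 + ... + λ_k) / Σ λ:
  k = 1: 42/64 = 0.6562
  k = 2: (42 + 22)/64 = 64/64 = 1

Summary (fraction, with percent):

explained: PC1 0.6562 (65.62%), PC2 0.3438 (34.38%);  cumulative: 0.6562, 1


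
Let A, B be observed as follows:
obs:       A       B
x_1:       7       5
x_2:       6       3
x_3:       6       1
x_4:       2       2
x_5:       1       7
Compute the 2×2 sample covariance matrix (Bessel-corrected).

Step 1 — column means:
  mean(A) = (7 + 6 + 6 + 2 + 1) / 5 = 22/5 = 4.4
  mean(B) = (5 + 3 + 1 + 2 + 7) / 5 = 18/5 = 3.6

Step 2 — sample covariance S[i,j] = (1/(n-1)) · Σ_k (x_{k,i} - mean_i) · (x_{k,j} - mean_j), with n-1 = 4.
  S[A,A] = ((2.6)·(2.6) + (1.6)·(1.6) + (1.6)·(1.6) + (-2.4)·(-2.4) + (-3.4)·(-3.4)) / 4 = 29.2/4 = 7.3
  S[A,B] = ((2.6)·(1.4) + (1.6)·(-0.6) + (1.6)·(-2.6) + (-2.4)·(-1.6) + (-3.4)·(3.4)) / 4 = -9.2/4 = -2.3
  S[B,B] = ((1.4)·(1.4) + (-0.6)·(-0.6) + (-2.6)·(-2.6) + (-1.6)·(-1.6) + (3.4)·(3.4)) / 4 = 23.2/4 = 5.8

S is symmetric (S[j,i] = S[i,j]). Assembling:

S = [[7.3, -2.3],
 [-2.3, 5.8]]


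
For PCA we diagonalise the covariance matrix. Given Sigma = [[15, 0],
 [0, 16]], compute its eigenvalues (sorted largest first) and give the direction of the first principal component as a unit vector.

Step 1 — characteristic polynomial of 2×2 Sigma:
  det(Sigma - λI) = λ² - trace · λ + det = 0.
  trace = 15 + 16 = 31, det = 15·16 - (0)² = 240.
Step 2 — discriminant:
  Δ = trace² - 4·det = 961 - 960 = 1.
Step 3 — eigenvalues:
  λ = (trace ± √Δ)/2 = (31 ± 1)/2,
  λ_1 = 16,  λ_2 = 15.

Step 4 — unit eigenvector for λ_1: Sigma is diagonal, so its eigenvectors are the coordinate axes. λ_1 = 16 is the diagonal entry on the second coordinate axis, hence
  v_1 = (0, 1) (||v_1|| = 1).

λ_1 = 16,  λ_2 = 15;  v_1 ≈ (0, 1)


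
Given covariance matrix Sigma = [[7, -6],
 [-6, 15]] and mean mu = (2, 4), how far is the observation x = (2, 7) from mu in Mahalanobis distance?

Step 1 — centre the observation: (x - mu) = (0, 3).

Step 2 — invert Sigma. det(Sigma) = 7·15 - (-6)² = 69.
  Sigma^{-1} = (1/det) · [[d, -b], [-b, a]] = [[0.2174, 0.087],
 [0.087, 0.1014]].

Step 3 — form the quadratic (x - mu)^T · Sigma^{-1} · (x - mu):
  Sigma^{-1} · (x - mu) = (0.2609, 0.3043).
  (x - mu)^T · [Sigma^{-1} · (x - mu)] = (0)·(0.2609) + (3)·(0.3043) = 0.913.

Step 4 — take square root: d = √(0.913) ≈ 0.9555.

d(x, mu) = √(0.913) ≈ 0.9555


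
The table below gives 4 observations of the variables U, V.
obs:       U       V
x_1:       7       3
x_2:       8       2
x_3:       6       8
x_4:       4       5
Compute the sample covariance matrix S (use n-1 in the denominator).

Step 1 — column means:
  mean(U) = (7 + 8 + 6 + 4) / 4 = 25/4 = 6.25
  mean(V) = (3 + 2 + 8 + 5) / 4 = 18/4 = 4.5

Step 2 — sample covariance S[i,j] = (1/(n-1)) · Σ_k (x_{k,i} - mean_i) · (x_{k,j} - mean_j), with n-1 = 3.
  S[U,U] = ((0.75)·(0.75) + (1.75)·(1.75) + (-0.25)·(-0.25) + (-2.25)·(-2.25)) / 3 = 8.75/3 = 2.9167
  S[U,V] = ((0.75)·(-1.5) + (1.75)·(-2.5) + (-0.25)·(3.5) + (-2.25)·(0.5)) / 3 = -7.5/3 = -2.5
  S[V,V] = ((-1.5)·(-1.5) + (-2.5)·(-2.5) + (3.5)·(3.5) + (0.5)·(0.5)) / 3 = 21/3 = 7

S is symmetric (S[j,i] = S[i,j]). Assembling:

S = [[2.9167, -2.5],
 [-2.5, 7]]


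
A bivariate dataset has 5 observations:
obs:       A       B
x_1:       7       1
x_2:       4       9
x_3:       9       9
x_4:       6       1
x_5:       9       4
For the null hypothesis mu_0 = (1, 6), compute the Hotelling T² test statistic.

Step 1 — sample mean vector:
  mean(A) = (7 + 4 + 9 + 6 + 9) / 5 = 35/5 = 7
  mean(B) = (1 + 9 + 9 + 1 + 4) / 5 = 24/5 = 4.8
  x̄ = (7, 4.8),  deviation x̄ - mu_0 = (7, 4.8) - (1, 6) = (6, -1.2).

Step 2 — sample covariance matrix, S[i,j] = (1/(n-1)) · Σ_k (x_{k,i} - mean_i) · (x_{k,j} - mean_j), divisor n-1 = 4:
  S[A,A] = ((0)·(0) + (-3)·(-3) + (2)·(2) + (-1)·(-1) + (2)·(2)) / 4 = 18/4 = 4.5
  S[A,B] = ((0)·(-3.8) + (-3)·(4.2) + (2)·(4.2) + (-1)·(-3.8) + (2)·(-0.8)) / 4 = -2/4 = -0.5
  S[B,B] = ((-3.8)·(-3.8) + (4.2)·(4.2) + (4.2)·(4.2) + (-3.8)·(-3.8) + (-0.8)·(-0.8)) / 4 = 64.8/4 = 16.2
  S = [[4.5, -0.5],
 [-0.5, 16.2]].

Step 3 — invert S. det(S) = 4.5·16.2 - (-0.5)² = 72.65.
  S^{-1} = (1/det) · [[d, -b], [-b, a]] = [[0.223, 0.0069],
 [0.0069, 0.0619]].

Step 4 — quadratic form (x̄ - mu_0)^T · S^{-1} · (x̄ - mu_0):
  S^{-1} · (x̄ - mu_0) = (1.3297, -0.033),
  (x̄ - mu_0)^T · [...] = (6)·(1.3297) + (-1.2)·(-0.033) = 8.0176.

Step 5 — scale by n: T² = 5 · 8.0176 = 40.0881.

T² ≈ 40.0881


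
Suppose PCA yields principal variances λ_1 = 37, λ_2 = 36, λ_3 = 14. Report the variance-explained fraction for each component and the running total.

Step 1 — total variance = trace(Sigma) = Σ λ_i = 37 + 36 + 14 = 87.

Step 2 — fraction explained by component i = λ_i / Σ λ:
  PC1: 37/87 = 0.4253
  PC2: 36/87 = 0.4138
  PC3: 14/87 = 0.1609

Step 3 — cumulative fraction after k components = (λ_1 + ... + λ_k) / Σ λ:
  k = 1: 37/87 = 0.4253
  k = 2: (37 + 36)/87 = 73/87 = 0.8391
  k = 3: (37 + 36 + 14)/87 = 87/87 = 1

Summary (fraction, with percent):

explained: PC1 0.4253 (42.53%), PC2 0.4138 (41.38%), PC3 0.1609 (16.09%);  cumulative: 0.4253, 0.8391, 1


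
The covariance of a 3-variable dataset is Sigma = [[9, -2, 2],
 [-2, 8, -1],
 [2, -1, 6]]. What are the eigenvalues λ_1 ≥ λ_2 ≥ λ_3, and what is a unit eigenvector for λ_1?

Step 1 — characteristic polynomial p(λ) = det(λI - Sigma) = λ³ - tr·λ² + c_1·λ - det, where tr = trace, c_1 = sum of the principal 2×2 minors, det = det(Sigma):
  tr = 9 + 8 + 6 = 23,
  c_1 = (9·8 - (-2)²) + (9·6 - (2)²) + (8·6 - (-1)²) = 68 + 50 + 47 = 165,
  det = 9·(8·6 - (-1)²) - (-2)·((-2)·6 - (-1)·(2)) + (2)·((-2)·(-1) - 8·(2)) = 9·(47) - (-2)·(-10) + (2)·(-14) = 375.
  So p(λ) = λ³ - 23λ² + 165λ - 375.
Step 2 — look for an integer root (rational root theorem: any rational root is an integer divisor of 375). Testing λ = 5:
  p(5) = 125 - 575 + 825 - 375 = 0  ✓
  Dividing out (λ - 5): p(λ) = (λ - 5)(λ² - 18λ + 75).
Step 3 — remaining eigenvalues from the quadratic λ² - 18λ + 75 = 0:
  Δ = 18² - 4·75 = 324 - 300 = 24,  λ = (18 ± √24)/2 = (18 ± 4.899)/2 ≈ 11.4495 or 6.5505.
  Sorted: λ_1 = 11.4495,  λ_2 = 6.5505,  λ_3 = 5  (check: sum = 23 = tr ✓).

Step 4 — unit eigenvector for λ_1 ≈ 11.4495: v spans the null space of (Sigma - λ_1 I), whose rows are
  r_1 = (-2.4495, -2, 2),  r_2 = (-2, -3.4495, -1),  r_3 = (2, -1, -5.4495).
  v is orthogonal to every row, so take v ∝ r_1 × r_2 = ((-2)·(-1) - (2)·(-3.4495), (2)·(-2) - (-2.4495)·(-1), (-2.4495)·(-3.4495) - (-2)·(-2)) ≈ (8.899, -6.4495, 4.4495).
  Let u = (8.899, -6.4495, 4.4495).
  ||u|| = √((8.899)² + (-6.4495)² + (4.4495)²) = √(140.5857) ≈ 11.8569,  v_1 = u/||u|| ≈ (0.7505, -0.5439, 0.3753) (||v_1|| = 1).

λ_1 = 11.4495,  λ_2 = 6.5505,  λ_3 = 5;  v_1 ≈ (0.7505, -0.5439, 0.3753)


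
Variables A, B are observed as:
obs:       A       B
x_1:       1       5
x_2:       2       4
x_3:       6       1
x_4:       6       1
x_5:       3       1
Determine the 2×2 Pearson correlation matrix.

Step 1 — column means:
  mean(A) = (1 + 2 + 6 + 6 + 3) / 5 = 18/5 = 3.6
  mean(B) = (5 + 4 + 1 + 1 + 1) / 5 = 12/5 = 2.4

Step 2 — sample variances and covariances s[i,j] = (1/(n-1)) · Σ_k (x_{k,i} - mean_i) · (x_{k,j} - mean_j), with n-1 = 4:
  s[A,A] = ((-2.6)·(-2.6) + (-1.6)·(-1.6) + (2.4)·(2.4) + (2.4)·(2.4) + (-0.6)·(-0.6)) / 4 = 21.2/4 = 5.3
  s[A,B] = ((-2.6)·(2.6) + (-1.6)·(1.6) + (2.4)·(-1.4) + (2.4)·(-1.4) + (-0.6)·(-1.4)) / 4 = -15.2/4 = -3.8
  s[B,B] = ((2.6)·(2.6) + (1.6)·(1.6) + (-1.4)·(-1.4) + (-1.4)·(-1.4) + (-1.4)·(-1.4)) / 4 = 15.2/4 = 3.8
  Sample standard deviations s_i = √(s[i,i]):
  s(A) = √(5.3) = 2.3022
  s(B) = √(3.8) = 1.9494

Step 3 — r_{ij} = s_{ij} / (s_i · s_j):
  r[A,A] = 1 (diagonal).
  r[A,B] = -3.8 / (2.3022 · 1.9494) = -3.8 / 4.4878 = -0.8467
  r[B,B] = 1 (diagonal).

R is symmetric with unit diagonal. Assembling:

R = [[1, -0.8467],
 [-0.8467, 1]]


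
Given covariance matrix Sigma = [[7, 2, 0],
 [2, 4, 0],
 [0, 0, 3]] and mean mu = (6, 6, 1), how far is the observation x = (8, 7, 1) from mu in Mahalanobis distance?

Step 1 — centre the observation: (x - mu) = (2, 1, 0).

Step 2 — invert Sigma (cofactor / det for 3×3, or solve directly):
  Sigma^{-1} = [[0.1667, -0.0833, 0],
 [-0.0833, 0.2917, 0],
 [0, 0, 0.3333]].

Step 3 — form the quadratic (x - mu)^T · Sigma^{-1} · (x - mu):
  Sigma^{-1} · (x - mu) = (0.25, 0.125, 0).
  (x - mu)^T · [Sigma^{-1} · (x - mu)] = (2)·(0.25) + (1)·(0.125) + (0)·(0) = 0.625.

Step 4 — take square root: d = √(0.625) ≈ 0.7906.

d(x, mu) = √(0.625) ≈ 0.7906


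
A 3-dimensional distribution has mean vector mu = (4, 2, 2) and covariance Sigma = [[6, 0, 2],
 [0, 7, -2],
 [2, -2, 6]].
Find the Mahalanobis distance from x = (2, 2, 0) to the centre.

Step 1 — centre the observation: (x - mu) = (-2, 0, -2).

Step 2 — invert Sigma (cofactor / det for 3×3, or solve directly):
  Sigma^{-1} = [[0.19, -0.02, -0.07],
 [-0.02, 0.16, 0.06],
 [-0.07, 0.06, 0.21]].

Step 3 — form the quadratic (x - mu)^T · Sigma^{-1} · (x - mu):
  Sigma^{-1} · (x - mu) = (-0.24, -0.08, -0.28).
  (x - mu)^T · [Sigma^{-1} · (x - mu)] = (-2)·(-0.24) + (0)·(-0.08) + (-2)·(-0.28) = 1.04.

Step 4 — take square root: d = √(1.04) ≈ 1.0198.

d(x, mu) = √(1.04) ≈ 1.0198


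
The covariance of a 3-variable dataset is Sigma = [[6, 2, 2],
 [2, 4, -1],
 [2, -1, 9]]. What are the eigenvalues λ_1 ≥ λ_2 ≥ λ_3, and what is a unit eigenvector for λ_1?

Step 1 — characteristic polynomial p(λ) = det(λI - Sigma) = λ³ - tr·λ² + c_1·λ - det, where tr = trace, c_1 = sum of the principal 2×2 minors, det = det(Sigma):
  tr = 6 + 4 + 9 = 19,
  c_1 = (6·4 - (2)²) + (6·9 - (2)²) + (4·9 - (-1)²) = 20 + 50 + 35 = 105,
  det = 6·(4·9 - (-1)²) - (2)·((2)·9 - (-1)·(2)) + (2)·((2)·(-1) - 4·(2)) = 6·(35) - (2)·(20) + (2)·(-10) = 150.
  So p(λ) = λ³ - 19λ² + 105λ - 150.
Step 2 — look for an integer root (rational root theorem: any rational root is an integer divisor of 150). Testing λ = 10:
  p(10) = 1000 - 1900 + 1050 - 150 = 0  ✓
  Dividing out (λ - 10): p(λ) = (λ - 10)(λ² - 9λ + 15).
Step 3 — remaining eigenvalues from the quadratic λ² - 9λ + 15 = 0:
  Δ = 9² - 4·15 = 81 - 60 = 21,  λ = (9 ± √21)/2 = (9 ± 4.5826)/2 ≈ 6.7913 or 2.2087.
  Sorted: λ_1 = 10,  λ_2 = 6.7913,  λ_3 = 2.2087  (check: sum = 19 = tr ✓).

Step 4 — unit eigenvector for λ_1 = 10: v spans the null space of (Sigma - λ_1 I), whose rows are
  r_1 = (-4, 2, 2),  r_2 = (2, -6, -1),  r_3 = (2, -1, -1).
  v is orthogonal to every row, so take v ∝ r_1 × r_2 = ((2)·(-1) - (2)·(-6), (2)·(2) - (-4)·(-1), (-4)·(-6) - (2)·(2)) = (10, 0, 20).
  Rescale (divide by 10): u = (1, 0, 2).
  ||u|| = √((1)² + (0)² + (2)²) = √(5) ≈ 2.2361,  v_1 = u/||u|| ≈ (0.4472, 0, 0.8944) (||v_1|| = 1).

λ_1 = 10,  λ_2 = 6.7913,  λ_3 = 2.2087;  v_1 ≈ (0.4472, 0, 0.8944)


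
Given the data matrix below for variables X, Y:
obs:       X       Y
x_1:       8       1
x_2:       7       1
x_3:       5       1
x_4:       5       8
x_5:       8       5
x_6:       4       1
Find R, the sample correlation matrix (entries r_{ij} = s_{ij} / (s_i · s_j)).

Step 1 — column means:
  mean(X) = (8 + 7 + 5 + 5 + 8 + 4) / 6 = 37/6 = 6.1667
  mean(Y) = (1 + 1 + 1 + 8 + 5 + 1) / 6 = 17/6 = 2.8333

Step 2 — sample variances and covariances s[i,j] = (1/(n-1)) · Σ_k (x_{k,i} - mean_i) · (x_{k,j} - mean_j), with n-1 = 5:
  s[X,X] = ((1.8333)·(1.8333) + (0.8333)·(0.8333) + (-1.1667)·(-1.1667) + (-1.1667)·(-1.1667) + (1.8333)·(1.8333) + (-2.1667)·(-2.1667)) / 5 = 14.8333/5 = 2.9667
  s[X,Y] = ((1.8333)·(-1.8333) + (0.8333)·(-1.8333) + (-1.1667)·(-1.8333) + (-1.1667)·(5.1667) + (1.8333)·(2.1667) + (-2.1667)·(-1.8333)) / 5 = -0.8333/5 = -0.1667
  s[Y,Y] = ((-1.8333)·(-1.8333) + (-1.8333)·(-1.8333) + (-1.8333)·(-1.8333) + (5.1667)·(5.1667) + (2.1667)·(2.1667) + (-1.8333)·(-1.8333)) / 5 = 44.8333/5 = 8.9667
  Sample standard deviations s_i = √(s[i,i]):
  s(X) = √(2.9667) = 1.7224
  s(Y) = √(8.9667) = 2.9944

Step 3 — r_{ij} = s_{ij} / (s_i · s_j):
  r[X,X] = 1 (diagonal).
  r[X,Y] = -0.1667 / (1.7224 · 2.9944) = -0.1667 / 5.1576 = -0.0323
  r[Y,Y] = 1 (diagonal).

R is symmetric with unit diagonal. Assembling:

R = [[1, -0.0323],
 [-0.0323, 1]]


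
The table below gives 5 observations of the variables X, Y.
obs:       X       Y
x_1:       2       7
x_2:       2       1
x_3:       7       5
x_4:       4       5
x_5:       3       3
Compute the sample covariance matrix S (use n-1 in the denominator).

Step 1 — column means:
  mean(X) = (2 + 2 + 7 + 4 + 3) / 5 = 18/5 = 3.6
  mean(Y) = (7 + 1 + 5 + 5 + 3) / 5 = 21/5 = 4.2

Step 2 — sample covariance S[i,j] = (1/(n-1)) · Σ_k (x_{k,i} - mean_i) · (x_{k,j} - mean_j), with n-1 = 4.
  S[X,X] = ((-1.6)·(-1.6) + (-1.6)·(-1.6) + (3.4)·(3.4) + (0.4)·(0.4) + (-0.6)·(-0.6)) / 4 = 17.2/4 = 4.3
  S[X,Y] = ((-1.6)·(2.8) + (-1.6)·(-3.2) + (3.4)·(0.8) + (0.4)·(0.8) + (-0.6)·(-1.2)) / 4 = 4.4/4 = 1.1
  S[Y,Y] = ((2.8)·(2.8) + (-3.2)·(-3.2) + (0.8)·(0.8) + (0.8)·(0.8) + (-1.2)·(-1.2)) / 4 = 20.8/4 = 5.2

S is symmetric (S[j,i] = S[i,j]). Assembling:

S = [[4.3, 1.1],
 [1.1, 5.2]]


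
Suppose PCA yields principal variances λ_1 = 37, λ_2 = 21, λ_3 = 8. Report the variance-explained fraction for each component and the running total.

Step 1 — total variance = trace(Sigma) = Σ λ_i = 37 + 21 + 8 = 66.

Step 2 — fraction explained by component i = λ_i / Σ λ:
  PC1: 37/66 = 0.5606
  PC2: 21/66 = 0.3182
  PC3: 8/66 = 0.1212

Step 3 — cumulative fraction after k components = (λ_1 + ... + λ_k) / Σ λ:
  k = 1: 37/66 = 0.5606
  k = 2: (37 + 21)/66 = 58/66 = 0.8788
  k = 3: (37 + 21 + 8)/66 = 66/66 = 1

Summary (fraction, with percent):

explained: PC1 0.5606 (56.06%), PC2 0.3182 (31.82%), PC3 0.1212 (12.12%);  cumulative: 0.5606, 0.8788, 1


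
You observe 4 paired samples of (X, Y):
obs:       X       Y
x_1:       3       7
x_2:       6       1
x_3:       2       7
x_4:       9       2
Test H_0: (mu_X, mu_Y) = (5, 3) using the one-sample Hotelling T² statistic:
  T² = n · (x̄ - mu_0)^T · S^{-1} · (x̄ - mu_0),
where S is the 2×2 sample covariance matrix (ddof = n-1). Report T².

Step 1 — sample mean vector:
  mean(X) = (3 + 6 + 2 + 9) / 4 = 20/4 = 5
  mean(Y) = (7 + 1 + 7 + 2) / 4 = 17/4 = 4.25
  x̄ = (5, 4.25),  deviation x̄ - mu_0 = (5, 4.25) - (5, 3) = (0, 1.25).

Step 2 — sample covariance matrix, S[i,j] = (1/(n-1)) · Σ_k (x_{k,i} - mean_i) · (x_{k,j} - mean_j), divisor n-1 = 3:
  S[X,X] = ((-2)·(-2) + (1)·(1) + (-3)·(-3) + (4)·(4)) / 3 = 30/3 = 10
  S[X,Y] = ((-2)·(2.75) + (1)·(-3.25) + (-3)·(2.75) + (4)·(-2.25)) / 3 = -26/3 = -8.6667
  S[Y,Y] = ((2.75)·(2.75) + (-3.25)·(-3.25) + (2.75)·(2.75) + (-2.25)·(-2.25)) / 3 = 30.75/3 = 10.25
  S = [[10, -8.6667],
 [-8.6667, 10.25]].

Step 3 — invert S. det(S) = 10·10.25 - (-8.6667)² = 27.3889.
  S^{-1} = (1/det) · [[d, -b], [-b, a]] = [[0.3742, 0.3164],
 [0.3164, 0.3651]].

Step 4 — quadratic form (x̄ - mu_0)^T · S^{-1} · (x̄ - mu_0):
  S^{-1} · (x̄ - mu_0) = (0.3955, 0.4564),
  (x̄ - mu_0)^T · [...] = (0)·(0.3955) + (1.25)·(0.4564) = 0.5705.

Step 5 — scale by n: T² = 4 · 0.5705 = 2.2819.

T² ≈ 2.2819


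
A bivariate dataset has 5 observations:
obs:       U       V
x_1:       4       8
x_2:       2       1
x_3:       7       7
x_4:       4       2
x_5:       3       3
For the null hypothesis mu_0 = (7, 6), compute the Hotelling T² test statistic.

Step 1 — sample mean vector:
  mean(U) = (4 + 2 + 7 + 4 + 3) / 5 = 20/5 = 4
  mean(V) = (8 + 1 + 7 + 2 + 3) / 5 = 21/5 = 4.2
  x̄ = (4, 4.2),  deviation x̄ - mu_0 = (4, 4.2) - (7, 6) = (-3, -1.8).

Step 2 — sample covariance matrix, S[i,j] = (1/(n-1)) · Σ_k (x_{k,i} - mean_i) · (x_{k,j} - mean_j), divisor n-1 = 4:
  S[U,U] = ((0)·(0) + (-2)·(-2) + (3)·(3) + (0)·(0) + (-1)·(-1)) / 4 = 14/4 = 3.5
  S[U,V] = ((0)·(3.8) + (-2)·(-3.2) + (3)·(2.8) + (0)·(-2.2) + (-1)·(-1.2)) / 4 = 16/4 = 4
  S[V,V] = ((3.8)·(3.8) + (-3.2)·(-3.2) + (2.8)·(2.8) + (-2.2)·(-2.2) + (-1.2)·(-1.2)) / 4 = 38.8/4 = 9.7
  S = [[3.5, 4],
 [4, 9.7]].

Step 3 — invert S. det(S) = 3.5·9.7 - (4)² = 17.95.
  S^{-1} = (1/det) · [[d, -b], [-b, a]] = [[0.5404, -0.2228],
 [-0.2228, 0.195]].

Step 4 — quadratic form (x̄ - mu_0)^T · S^{-1} · (x̄ - mu_0):
  S^{-1} · (x̄ - mu_0) = (-1.2201, 0.3175),
  (x̄ - mu_0)^T · [...] = (-3)·(-1.2201) + (-1.8)·(0.3175) = 3.0886.

Step 5 — scale by n: T² = 5 · 3.0886 = 15.4429.

T² ≈ 15.4429


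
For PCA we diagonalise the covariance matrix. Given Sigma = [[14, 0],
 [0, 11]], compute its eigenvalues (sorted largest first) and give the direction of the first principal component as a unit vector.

Step 1 — characteristic polynomial of 2×2 Sigma:
  det(Sigma - λI) = λ² - trace · λ + det = 0.
  trace = 14 + 11 = 25, det = 14·11 - (0)² = 154.
Step 2 — discriminant:
  Δ = trace² - 4·det = 625 - 616 = 9.
Step 3 — eigenvalues:
  λ = (trace ± √Δ)/2 = (25 ± 3)/2,
  λ_1 = 14,  λ_2 = 11.

Step 4 — unit eigenvector for λ_1: Sigma is diagonal, so its eigenvectors are the coordinate axes. λ_1 = 14 is the diagonal entry on the first coordinate axis, hence
  v_1 = (1, 0) (||v_1|| = 1).

λ_1 = 14,  λ_2 = 11;  v_1 ≈ (1, 0)


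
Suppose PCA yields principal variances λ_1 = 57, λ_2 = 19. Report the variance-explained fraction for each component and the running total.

Step 1 — total variance = trace(Sigma) = Σ λ_i = 57 + 19 = 76.

Step 2 — fraction explained by component i = λ_i / Σ λ:
  PC1: 57/76 = 0.75
  PC2: 19/76 = 0.25

Step 3 — cumulative fraction after k components = (λ_1 + ... + λ_k) / Σ λ:
  k = 1: 57/76 = 0.75
  k = 2: (57 + 19)/76 = 76/76 = 1

Summary (fraction, with percent):

explained: PC1 0.75 (75%), PC2 0.25 (25%);  cumulative: 0.75, 1


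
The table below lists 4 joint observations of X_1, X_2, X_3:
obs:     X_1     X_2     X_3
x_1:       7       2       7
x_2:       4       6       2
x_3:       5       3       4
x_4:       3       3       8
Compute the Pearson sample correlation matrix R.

Step 1 — column means:
  mean(X_1) = (7 + 4 + 5 + 3) / 4 = 19/4 = 4.75
  mean(X_2) = (2 + 6 + 3 + 3) / 4 = 14/4 = 3.5
  mean(X_3) = (7 + 2 + 4 + 8) / 4 = 21/4 = 5.25

Step 2 — sample variances and covariances s[i,j] = (1/(n-1)) · Σ_k (x_{k,i} - mean_i) · (x_{k,j} - mean_j), with n-1 = 3:
  s[X_1,X_1] = ((2.25)·(2.25) + (-0.75)·(-0.75) + (0.25)·(0.25) + (-1.75)·(-1.75)) / 3 = 8.75/3 = 2.9167
  s[X_1,X_2] = ((2.25)·(-1.5) + (-0.75)·(2.5) + (0.25)·(-0.5) + (-1.75)·(-0.5)) / 3 = -4.5/3 = -1.5
  s[X_1,X_3] = ((2.25)·(1.75) + (-0.75)·(-3.25) + (0.25)·(-1.25) + (-1.75)·(2.75)) / 3 = 1.25/3 = 0.4167
  s[X_2,X_2] = ((-1.5)·(-1.5) + (2.5)·(2.5) + (-0.5)·(-0.5) + (-0.5)·(-0.5)) / 3 = 9/3 = 3
  s[X_2,X_3] = ((-1.5)·(1.75) + (2.5)·(-3.25) + (-0.5)·(-1.25) + (-0.5)·(2.75)) / 3 = -11.5/3 = -3.8333
  s[X_3,X_3] = ((1.75)·(1.75) + (-3.25)·(-3.25) + (-1.25)·(-1.25) + (2.75)·(2.75)) / 3 = 22.75/3 = 7.5833
  Sample standard deviations s_i = √(s[i,i]):
  s(X_1) = √(2.9167) = 1.7078
  s(X_2) = √(3) = 1.7321
  s(X_3) = √(7.5833) = 2.7538

Step 3 — r_{ij} = s_{ij} / (s_i · s_j):
  r[X_1,X_1] = 1 (diagonal).
  r[X_1,X_2] = -1.5 / (1.7078 · 1.7321) = -1.5 / 2.958 = -0.5071
  r[X_1,X_3] = 0.4167 / (1.7078 · 2.7538) = 0.4167 / 4.703 = 0.0886
  r[X_2,X_2] = 1 (diagonal).
  r[X_2,X_3] = -3.8333 / (1.7321 · 2.7538) = -3.8333 / 4.7697 = -0.8037
  r[X_3,X_3] = 1 (diagonal).

R is symmetric with unit diagonal. Assembling:

R = [[1, -0.5071, 0.0886],
 [-0.5071, 1, -0.8037],
 [0.0886, -0.8037, 1]]


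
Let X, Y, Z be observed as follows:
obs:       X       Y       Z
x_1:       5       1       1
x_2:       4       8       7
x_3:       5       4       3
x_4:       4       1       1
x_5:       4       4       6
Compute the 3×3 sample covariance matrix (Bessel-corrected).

Step 1 — column means:
  mean(X) = (5 + 4 + 5 + 4 + 4) / 5 = 22/5 = 4.4
  mean(Y) = (1 + 8 + 4 + 1 + 4) / 5 = 18/5 = 3.6
  mean(Z) = (1 + 7 + 3 + 1 + 6) / 5 = 18/5 = 3.6

Step 2 — sample covariance S[i,j] = (1/(n-1)) · Σ_k (x_{k,i} - mean_i) · (x_{k,j} - mean_j), with n-1 = 4.
  S[X,X] = ((0.6)·(0.6) + (-0.4)·(-0.4) + (0.6)·(0.6) + (-0.4)·(-0.4) + (-0.4)·(-0.4)) / 4 = 1.2/4 = 0.3
  S[X,Y] = ((0.6)·(-2.6) + (-0.4)·(4.4) + (0.6)·(0.4) + (-0.4)·(-2.6) + (-0.4)·(0.4)) / 4 = -2.2/4 = -0.55
  S[X,Z] = ((0.6)·(-2.6) + (-0.4)·(3.4) + (0.6)·(-0.6) + (-0.4)·(-2.6) + (-0.4)·(2.4)) / 4 = -3.2/4 = -0.8
  S[Y,Y] = ((-2.6)·(-2.6) + (4.4)·(4.4) + (0.4)·(0.4) + (-2.6)·(-2.6) + (0.4)·(0.4)) / 4 = 33.2/4 = 8.3
  S[Y,Z] = ((-2.6)·(-2.6) + (4.4)·(3.4) + (0.4)·(-0.6) + (-2.6)·(-2.6) + (0.4)·(2.4)) / 4 = 29.2/4 = 7.3
  S[Z,Z] = ((-2.6)·(-2.6) + (3.4)·(3.4) + (-0.6)·(-0.6) + (-2.6)·(-2.6) + (2.4)·(2.4)) / 4 = 31.2/4 = 7.8

S is symmetric (S[j,i] = S[i,j]). Assembling:

S = [[0.3, -0.55, -0.8],
 [-0.55, 8.3, 7.3],
 [-0.8, 7.3, 7.8]]


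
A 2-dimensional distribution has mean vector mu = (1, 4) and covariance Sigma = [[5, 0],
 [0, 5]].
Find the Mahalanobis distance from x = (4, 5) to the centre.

Step 1 — centre the observation: (x - mu) = (3, 1).

Step 2 — invert Sigma. det(Sigma) = 5·5 - (0)² = 25.
  Sigma^{-1} = (1/det) · [[d, -b], [-b, a]] = [[0.2, 0],
 [0, 0.2]].

Step 3 — form the quadratic (x - mu)^T · Sigma^{-1} · (x - mu):
  Sigma^{-1} · (x - mu) = (0.6, 0.2).
  (x - mu)^T · [Sigma^{-1} · (x - mu)] = (3)·(0.6) + (1)·(0.2) = 2.

Step 4 — take square root: d = √(2) ≈ 1.4142.

d(x, mu) = √(2) ≈ 1.4142


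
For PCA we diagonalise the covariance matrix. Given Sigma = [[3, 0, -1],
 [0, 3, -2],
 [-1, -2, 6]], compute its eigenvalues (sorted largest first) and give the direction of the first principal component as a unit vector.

Step 1 — characteristic polynomial p(λ) = det(λI - Sigma) = λ³ - tr·λ² + c_1·λ - det, where tr = trace, c_1 = sum of the principal 2×2 minors, det = det(Sigma):
  tr = 3 + 3 + 6 = 12,
  c_1 = (3·3 - (0)²) + (3·6 - (-1)²) + (3·6 - (-2)²) = 9 + 17 + 14 = 40,
  det = 3·(3·6 - (-2)²) - (0)·((0)·6 - (-2)·(-1)) + (-1)·((0)·(-2) - 3·(-1)) = 3·(14) - (0)·(-2) + (-1)·(3) = 39.
  So p(λ) = λ³ - 12λ² + 40λ - 39.
Step 2 — look for an integer root (rational root theorem: any rational root is an integer divisor of 39). Testing λ = 3:
  p(3) = 27 - 108 + 120 - 39 = 0  ✓
  Dividing out (λ - 3): p(λ) = (λ - 3)(λ² - 9λ + 13).
Step 3 — remaining eigenvalues from the quadratic λ² - 9λ + 13 = 0:
  Δ = 9² - 4·13 = 81 - 52 = 29,  λ = (9 ± √29)/2 = (9 ± 5.3852)/2 ≈ 7.1926 or 1.8074.
  Sorted: λ_1 = 7.1926,  λ_2 = 3,  λ_3 = 1.8074  (check: sum = 12 = tr ✓).

Step 4 — unit eigenvector for λ_1 ≈ 7.1926: v spans the null space of (Sigma - λ_1 I), whose rows are
  r_1 = (-4.1926, 0, -1),  r_2 = (0, -4.1926, -2),  r_3 = (-1, -2, -1.1926).
  v is orthogonal to every row, so take v ∝ r_1 × r_2 = ((0)·(-2) - (-1)·(-4.1926), (-1)·(0) - (-4.1926)·(-2), (-4.1926)·(-4.1926) - (0)·(0)) ≈ (-4.1926, -8.3852, 17.5777).
  Rescale (multiply by -1 so the first nonzero entry is positive): u = (4.1926, 8.3852, -17.5777).
  ||u|| = √((4.1926)² + (8.3852)² + (-17.5777)²) = √(396.8659) ≈ 19.9215,  v_1 = u/||u|| ≈ (0.2105, 0.4209, -0.8824) (||v_1|| = 1).

λ_1 = 7.1926,  λ_2 = 3,  λ_3 = 1.8074;  v_1 ≈ (0.2105, 0.4209, -0.8824)


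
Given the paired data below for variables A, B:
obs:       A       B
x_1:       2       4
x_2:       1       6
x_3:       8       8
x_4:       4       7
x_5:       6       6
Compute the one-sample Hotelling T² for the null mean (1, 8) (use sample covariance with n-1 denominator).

Step 1 — sample mean vector:
  mean(A) = (2 + 1 + 8 + 4 + 6) / 5 = 21/5 = 4.2
  mean(B) = (4 + 6 + 8 + 7 + 6) / 5 = 31/5 = 6.2
  x̄ = (4.2, 6.2),  deviation x̄ - mu_0 = (4.2, 6.2) - (1, 8) = (3.2, -1.8).

Step 2 — sample covariance matrix, S[i,j] = (1/(n-1)) · Σ_k (x_{k,i} - mean_i) · (x_{k,j} - mean_j), divisor n-1 = 4:
  S[A,A] = ((-2.2)·(-2.2) + (-3.2)·(-3.2) + (3.8)·(3.8) + (-0.2)·(-0.2) + (1.8)·(1.8)) / 4 = 32.8/4 = 8.2
  S[A,B] = ((-2.2)·(-2.2) + (-3.2)·(-0.2) + (3.8)·(1.8) + (-0.2)·(0.8) + (1.8)·(-0.2)) / 4 = 11.8/4 = 2.95
  S[B,B] = ((-2.2)·(-2.2) + (-0.2)·(-0.2) + (1.8)·(1.8) + (0.8)·(0.8) + (-0.2)·(-0.2)) / 4 = 8.8/4 = 2.2
  S = [[8.2, 2.95],
 [2.95, 2.2]].

Step 3 — invert S. det(S) = 8.2·2.2 - (2.95)² = 9.3375.
  S^{-1} = (1/det) · [[d, -b], [-b, a]] = [[0.2356, -0.3159],
 [-0.3159, 0.8782]].

Step 4 — quadratic form (x̄ - mu_0)^T · S^{-1} · (x̄ - mu_0):
  S^{-1} · (x̄ - mu_0) = (1.3226, -2.5917),
  (x̄ - mu_0)^T · [...] = (3.2)·(1.3226) + (-1.8)·(-2.5917) = 8.8975.

Step 5 — scale by n: T² = 5 · 8.8975 = 44.4873.

T² ≈ 44.4873


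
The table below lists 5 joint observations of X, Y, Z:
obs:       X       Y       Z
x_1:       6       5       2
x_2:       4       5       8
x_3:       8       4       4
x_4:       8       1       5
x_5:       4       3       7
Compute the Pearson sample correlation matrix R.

Step 1 — column means:
  mean(X) = (6 + 4 + 8 + 8 + 4) / 5 = 30/5 = 6
  mean(Y) = (5 + 5 + 4 + 1 + 3) / 5 = 18/5 = 3.6
  mean(Z) = (2 + 8 + 4 + 5 + 7) / 5 = 26/5 = 5.2

Step 2 — sample variances and covariances s[i,j] = (1/(n-1)) · Σ_k (x_{k,i} - mean_i) · (x_{k,j} - mean_j), with n-1 = 4:
  s[X,X] = ((0)·(0) + (-2)·(-2) + (2)·(2) + (2)·(2) + (-2)·(-2)) / 4 = 16/4 = 4
  s[X,Y] = ((0)·(1.4) + (-2)·(1.4) + (2)·(0.4) + (2)·(-2.6) + (-2)·(-0.6)) / 4 = -6/4 = -1.5
  s[X,Z] = ((0)·(-3.2) + (-2)·(2.8) + (2)·(-1.2) + (2)·(-0.2) + (-2)·(1.8)) / 4 = -12/4 = -3
  s[Y,Y] = ((1.4)·(1.4) + (1.4)·(1.4) + (0.4)·(0.4) + (-2.6)·(-2.6) + (-0.6)·(-0.6)) / 4 = 11.2/4 = 2.8
  s[Y,Z] = ((1.4)·(-3.2) + (1.4)·(2.8) + (0.4)·(-1.2) + (-2.6)·(-0.2) + (-0.6)·(1.8)) / 4 = -1.6/4 = -0.4
  s[Z,Z] = ((-3.2)·(-3.2) + (2.8)·(2.8) + (-1.2)·(-1.2) + (-0.2)·(-0.2) + (1.8)·(1.8)) / 4 = 22.8/4 = 5.7
  Sample standard deviations s_i = √(s[i,i]):
  s(X) = √(4) = 2
  s(Y) = √(2.8) = 1.6733
  s(Z) = √(5.7) = 2.3875

Step 3 — r_{ij} = s_{ij} / (s_i · s_j):
  r[X,X] = 1 (diagonal).
  r[X,Y] = -1.5 / (2 · 1.6733) = -1.5 / 3.3466 = -0.4482
  r[X,Z] = -3 / (2 · 2.3875) = -3 / 4.7749 = -0.6283
  r[Y,Y] = 1 (diagonal).
  r[Y,Z] = -0.4 / (1.6733 · 2.3875) = -0.4 / 3.995 = -0.1001
  r[Z,Z] = 1 (diagonal).

R is symmetric with unit diagonal. Assembling:

R = [[1, -0.4482, -0.6283],
 [-0.4482, 1, -0.1001],
 [-0.6283, -0.1001, 1]]


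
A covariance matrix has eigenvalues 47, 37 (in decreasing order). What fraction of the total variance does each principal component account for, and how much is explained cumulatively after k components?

Step 1 — total variance = trace(Sigma) = Σ λ_i = 47 + 37 = 84.

Step 2 — fraction explained by component i = λ_i / Σ λ:
  PC1: 47/84 = 0.5595
  PC2: 37/84 = 0.4405

Step 3 — cumulative fraction after k components = (λ_1 + ... + λ_k) / Σ λ:
  k = 1: 47/84 = 0.5595
  k = 2: (47 + 37)/84 = 84/84 = 1

Summary (fraction, with percent):

explained: PC1 0.5595 (55.95%), PC2 0.4405 (44.05%);  cumulative: 0.5595, 1


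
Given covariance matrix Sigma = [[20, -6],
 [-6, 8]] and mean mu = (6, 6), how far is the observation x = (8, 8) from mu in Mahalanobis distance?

Step 1 — centre the observation: (x - mu) = (2, 2).

Step 2 — invert Sigma. det(Sigma) = 20·8 - (-6)² = 124.
  Sigma^{-1} = (1/det) · [[d, -b], [-b, a]] = [[0.0645, 0.0484],
 [0.0484, 0.1613]].

Step 3 — form the quadratic (x - mu)^T · Sigma^{-1} · (x - mu):
  Sigma^{-1} · (x - mu) = (0.2258, 0.4194).
  (x - mu)^T · [Sigma^{-1} · (x - mu)] = (2)·(0.2258) + (2)·(0.4194) = 1.2903.

Step 4 — take square root: d = √(1.2903) ≈ 1.1359.

d(x, mu) = √(1.2903) ≈ 1.1359


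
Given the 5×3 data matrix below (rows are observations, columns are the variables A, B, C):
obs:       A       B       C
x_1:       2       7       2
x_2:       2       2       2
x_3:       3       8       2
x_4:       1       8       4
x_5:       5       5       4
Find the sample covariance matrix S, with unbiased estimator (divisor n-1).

Step 1 — column means:
  mean(A) = (2 + 2 + 3 + 1 + 5) / 5 = 13/5 = 2.6
  mean(B) = (7 + 2 + 8 + 8 + 5) / 5 = 30/5 = 6
  mean(C) = (2 + 2 + 2 + 4 + 4) / 5 = 14/5 = 2.8

Step 2 — sample covariance S[i,j] = (1/(n-1)) · Σ_k (x_{k,i} - mean_i) · (x_{k,j} - mean_j), with n-1 = 4.
  S[A,A] = ((-0.6)·(-0.6) + (-0.6)·(-0.6) + (0.4)·(0.4) + (-1.6)·(-1.6) + (2.4)·(2.4)) / 4 = 9.2/4 = 2.3
  S[A,B] = ((-0.6)·(1) + (-0.6)·(-4) + (0.4)·(2) + (-1.6)·(2) + (2.4)·(-1)) / 4 = -3/4 = -0.75
  S[A,C] = ((-0.6)·(-0.8) + (-0.6)·(-0.8) + (0.4)·(-0.8) + (-1.6)·(1.2) + (2.4)·(1.2)) / 4 = 1.6/4 = 0.4
  S[B,B] = ((1)·(1) + (-4)·(-4) + (2)·(2) + (2)·(2) + (-1)·(-1)) / 4 = 26/4 = 6.5
  S[B,C] = ((1)·(-0.8) + (-4)·(-0.8) + (2)·(-0.8) + (2)·(1.2) + (-1)·(1.2)) / 4 = 2/4 = 0.5
  S[C,C] = ((-0.8)·(-0.8) + (-0.8)·(-0.8) + (-0.8)·(-0.8) + (1.2)·(1.2) + (1.2)·(1.2)) / 4 = 4.8/4 = 1.2

S is symmetric (S[j,i] = S[i,j]). Assembling:

S = [[2.3, -0.75, 0.4],
 [-0.75, 6.5, 0.5],
 [0.4, 0.5, 1.2]]


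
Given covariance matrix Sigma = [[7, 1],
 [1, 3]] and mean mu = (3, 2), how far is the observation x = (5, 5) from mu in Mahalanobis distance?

Step 1 — centre the observation: (x - mu) = (2, 3).

Step 2 — invert Sigma. det(Sigma) = 7·3 - (1)² = 20.
  Sigma^{-1} = (1/det) · [[d, -b], [-b, a]] = [[0.15, -0.05],
 [-0.05, 0.35]].

Step 3 — form the quadratic (x - mu)^T · Sigma^{-1} · (x - mu):
  Sigma^{-1} · (x - mu) = (0.15, 0.95).
  (x - mu)^T · [Sigma^{-1} · (x - mu)] = (2)·(0.15) + (3)·(0.95) = 3.15.

Step 4 — take square root: d = √(3.15) ≈ 1.7748.

d(x, mu) = √(3.15) ≈ 1.7748


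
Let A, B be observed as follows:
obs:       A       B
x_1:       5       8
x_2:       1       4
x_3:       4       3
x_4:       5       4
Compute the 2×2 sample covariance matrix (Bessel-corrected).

Step 1 — column means:
  mean(A) = (5 + 1 + 4 + 5) / 4 = 15/4 = 3.75
  mean(B) = (8 + 4 + 3 + 4) / 4 = 19/4 = 4.75

Step 2 — sample covariance S[i,j] = (1/(n-1)) · Σ_k (x_{k,i} - mean_i) · (x_{k,j} - mean_j), with n-1 = 3.
  S[A,A] = ((1.25)·(1.25) + (-2.75)·(-2.75) + (0.25)·(0.25) + (1.25)·(1.25)) / 3 = 10.75/3 = 3.5833
  S[A,B] = ((1.25)·(3.25) + (-2.75)·(-0.75) + (0.25)·(-1.75) + (1.25)·(-0.75)) / 3 = 4.75/3 = 1.5833
  S[B,B] = ((3.25)·(3.25) + (-0.75)·(-0.75) + (-1.75)·(-1.75) + (-0.75)·(-0.75)) / 3 = 14.75/3 = 4.9167

S is symmetric (S[j,i] = S[i,j]). Assembling:

S = [[3.5833, 1.5833],
 [1.5833, 4.9167]]


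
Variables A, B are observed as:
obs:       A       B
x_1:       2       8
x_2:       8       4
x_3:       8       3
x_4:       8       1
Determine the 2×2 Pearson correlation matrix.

Step 1 — column means:
  mean(A) = (2 + 8 + 8 + 8) / 4 = 26/4 = 6.5
  mean(B) = (8 + 4 + 3 + 1) / 4 = 16/4 = 4

Step 2 — sample variances and covariances s[i,j] = (1/(n-1)) · Σ_k (x_{k,i} - mean_i) · (x_{k,j} - mean_j), with n-1 = 3:
  s[A,A] = ((-4.5)·(-4.5) + (1.5)·(1.5) + (1.5)·(1.5) + (1.5)·(1.5)) / 3 = 27/3 = 9
  s[A,B] = ((-4.5)·(4) + (1.5)·(0) + (1.5)·(-1) + (1.5)·(-3)) / 3 = -24/3 = -8
  s[B,B] = ((4)·(4) + (0)·(0) + (-1)·(-1) + (-3)·(-3)) / 3 = 26/3 = 8.6667
  Sample standard deviations s_i = √(s[i,i]):
  s(A) = √(9) = 3
  s(B) = √(8.6667) = 2.9439

Step 3 — r_{ij} = s_{ij} / (s_i · s_j):
  r[A,A] = 1 (diagonal).
  r[A,B] = -8 / (3 · 2.9439) = -8 / 8.8318 = -0.9058
  r[B,B] = 1 (diagonal).

R is symmetric with unit diagonal. Assembling:

R = [[1, -0.9058],
 [-0.9058, 1]]


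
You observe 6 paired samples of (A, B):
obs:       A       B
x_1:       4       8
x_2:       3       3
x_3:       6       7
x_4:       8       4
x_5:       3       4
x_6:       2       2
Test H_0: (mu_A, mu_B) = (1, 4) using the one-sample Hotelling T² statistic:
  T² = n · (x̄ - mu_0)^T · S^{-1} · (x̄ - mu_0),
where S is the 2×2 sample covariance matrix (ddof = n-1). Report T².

Step 1 — sample mean vector:
  mean(A) = (4 + 3 + 6 + 8 + 3 + 2) / 6 = 26/6 = 4.3333
  mean(B) = (8 + 3 + 7 + 4 + 4 + 2) / 6 = 28/6 = 4.6667
  x̄ = (4.3333, 4.6667),  deviation x̄ - mu_0 = (4.3333, 4.6667) - (1, 4) = (3.3333, 0.6667).

Step 2 — sample covariance matrix, S[i,j] = (1/(n-1)) · Σ_k (x_{k,i} - mean_i) · (x_{k,j} - mean_j), divisor n-1 = 5:
  S[A,A] = ((-0.3333)·(-0.3333) + (-1.3333)·(-1.3333) + (1.6667)·(1.6667) + (3.6667)·(3.6667) + (-1.3333)·(-1.3333) + (-2.3333)·(-2.3333)) / 5 = 25.3333/5 = 5.0667
  S[A,B] = ((-0.3333)·(3.3333) + (-1.3333)·(-1.6667) + (1.6667)·(2.3333) + (3.6667)·(-0.6667) + (-1.3333)·(-0.6667) + (-2.3333)·(-2.6667)) / 5 = 9.6667/5 = 1.9333
  S[B,B] = ((3.3333)·(3.3333) + (-1.6667)·(-1.6667) + (2.3333)·(2.3333) + (-0.6667)·(-0.6667) + (-0.6667)·(-0.6667) + (-2.6667)·(-2.6667)) / 5 = 27.3333/5 = 5.4667
  S = [[5.0667, 1.9333],
 [1.9333, 5.4667]].

Step 3 — invert S. det(S) = 5.0667·5.4667 - (1.9333)² = 23.96.
  S^{-1} = (1/det) · [[d, -b], [-b, a]] = [[0.2282, -0.0807],
 [-0.0807, 0.2115]].

Step 4 — quadratic form (x̄ - mu_0)^T · S^{-1} · (x̄ - mu_0):
  S^{-1} · (x̄ - mu_0) = (0.7067, -0.128),
  (x̄ - mu_0)^T · [...] = (3.3333)·(0.7067) + (0.6667)·(-0.128) = 2.2705.

Step 5 — scale by n: T² = 6 · 2.2705 = 13.6227.

T² ≈ 13.6227


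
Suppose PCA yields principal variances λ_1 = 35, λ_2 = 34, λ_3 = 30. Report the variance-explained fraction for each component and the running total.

Step 1 — total variance = trace(Sigma) = Σ λ_i = 35 + 34 + 30 = 99.

Step 2 — fraction explained by component i = λ_i / Σ λ:
  PC1: 35/99 = 0.3535
  PC2: 34/99 = 0.3434
  PC3: 30/99 = 0.303

Step 3 — cumulative fraction after k components = (λ_1 + ... + λ_k) / Σ λ:
  k = 1: 35/99 = 0.3535
  k = 2: (35 + 34)/99 = 69/99 = 0.697
  k = 3: (35 + 34 + 30)/99 = 99/99 = 1

Summary (fraction, with percent):

explained: PC1 0.3535 (35.35%), PC2 0.3434 (34.34%), PC3 0.303 (30.3%);  cumulative: 0.3535, 0.697, 1


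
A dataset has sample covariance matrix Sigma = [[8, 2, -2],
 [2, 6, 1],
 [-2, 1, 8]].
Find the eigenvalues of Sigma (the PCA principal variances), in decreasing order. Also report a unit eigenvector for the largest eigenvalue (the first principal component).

Step 1 — characteristic polynomial p(λ) = det(λI - Sigma) = λ³ - tr·λ² + c_1·λ - det, where tr = trace, c_1 = sum of the principal 2×2 minors, det = det(Sigma):
  tr = 8 + 6 + 8 = 22,
  c_1 = (8·6 - (2)²) + (8·8 - (-2)²) + (6·8 - (1)²) = 44 + 60 + 47 = 151,
  det = 8·(6·8 - (1)²) - (2)·((2)·8 - (1)·(-2)) + (-2)·((2)·(1) - 6·(-2)) = 8·(47) - (2)·(18) + (-2)·(14) = 312.
  So p(λ) = λ³ - 22λ² + 151λ - 312.
Step 2 — look for an integer root (rational root theorem: any rational root is an integer divisor of 312). Testing λ = 8:
  p(8) = 512 - 1408 + 1208 - 312 = 0  ✓
  Dividing out (λ - 8): p(λ) = (λ - 8)(λ² - 14λ + 39).
Step 3 — remaining eigenvalues from the quadratic λ² - 14λ + 39 = 0:
  Δ = 14² - 4·39 = 196 - 156 = 40,  λ = (14 ± √40)/2 = (14 ± 6.3246)/2 ≈ 10.1623 or 3.8377.
  Sorted: λ_1 = 10.1623,  λ_2 = 8,  λ_3 = 3.8377  (check: sum = 22 = tr ✓).

Step 4 — unit eigenvector for λ_1 ≈ 10.1623: v spans the null space of (Sigma - λ_1 I), whose rows are
  r_1 = (-2.1623, 2, -2),  r_2 = (2, -4.1623, 1),  r_3 = (-2, 1, -2.1623).
  v is orthogonal to every row, so take v ∝ r_1 × r_2 = ((2)·(1) - (-2)·(-4.1623), (-2)·(2) - (-2.1623)·(1), (-2.1623)·(-4.1623) - (2)·(2)) ≈ (-6.3246, -1.8377, 5).
  Rescale (multiply by -1 so the first nonzero entry is positive): u = (6.3246, 1.8377, -5).
  ||u|| = √((6.3246)² + (1.8377)² + (-5)²) = √(68.3772) ≈ 8.2691,  v_1 = u/||u|| ≈ (0.7648, 0.2222, -0.6047) (||v_1|| = 1).

λ_1 = 10.1623,  λ_2 = 8,  λ_3 = 3.8377;  v_1 ≈ (0.7648, 0.2222, -0.6047)
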